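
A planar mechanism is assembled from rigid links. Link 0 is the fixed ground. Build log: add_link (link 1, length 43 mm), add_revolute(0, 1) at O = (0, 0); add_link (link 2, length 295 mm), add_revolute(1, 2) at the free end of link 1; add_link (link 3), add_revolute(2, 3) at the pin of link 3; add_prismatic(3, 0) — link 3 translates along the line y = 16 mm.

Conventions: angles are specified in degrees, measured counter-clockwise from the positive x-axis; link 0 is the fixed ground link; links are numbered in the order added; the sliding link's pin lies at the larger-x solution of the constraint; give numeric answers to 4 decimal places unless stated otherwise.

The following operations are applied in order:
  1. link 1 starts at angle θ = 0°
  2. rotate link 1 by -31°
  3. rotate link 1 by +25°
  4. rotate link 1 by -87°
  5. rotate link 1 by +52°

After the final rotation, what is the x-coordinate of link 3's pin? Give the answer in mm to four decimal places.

geometry: r = 43 mm, L = 295 mm, e = 16 mm; θ starts at 0°
rotate link 1 by -31°: θ ← 0° -31° = -31°
rotate link 1 by +25°: θ ← -31° +25° = -6°
rotate link 1 by -87°: θ ← -6° -87° = -93°
rotate link 1 by +52°: θ ← -93° +52° = -41°
crank pin P = (r cos θ, r sin θ) = (32.452512, -28.210538)
h = r sin θ − e = -28.210538 − 16 = -44.210538
x = r cos θ + √(L² − h²) = 32.452512 + 291.668353 = 324.120865

324.1209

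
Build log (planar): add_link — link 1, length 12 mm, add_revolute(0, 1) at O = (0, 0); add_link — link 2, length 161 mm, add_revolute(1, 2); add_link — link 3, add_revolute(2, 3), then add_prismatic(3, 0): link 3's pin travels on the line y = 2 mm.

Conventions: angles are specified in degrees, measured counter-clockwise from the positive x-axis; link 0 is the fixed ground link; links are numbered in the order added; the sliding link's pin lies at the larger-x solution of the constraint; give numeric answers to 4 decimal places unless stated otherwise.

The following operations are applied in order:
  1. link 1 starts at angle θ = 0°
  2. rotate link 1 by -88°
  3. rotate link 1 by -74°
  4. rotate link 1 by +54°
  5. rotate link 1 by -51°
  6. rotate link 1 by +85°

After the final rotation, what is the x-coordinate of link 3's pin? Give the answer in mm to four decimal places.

geometry: r = 12 mm, L = 161 mm, e = 2 mm; θ starts at 0°
rotate link 1 by -88°: θ ← 0° -88° = -88°
rotate link 1 by -74°: θ ← -88° -74° = -162°
rotate link 1 by +54°: θ ← -162° +54° = -108°
rotate link 1 by -51°: θ ← -108° -51° = -159°
rotate link 1 by +85°: θ ← -159° +85° = -74°
crank pin P = (r cos θ, r sin θ) = (3.307648, -11.535140)
h = r sin θ − e = -11.535140 − 2 = -13.535140
x = r cos θ + √(L² − h²) = 3.307648 + 160.430047 = 163.737695

163.7377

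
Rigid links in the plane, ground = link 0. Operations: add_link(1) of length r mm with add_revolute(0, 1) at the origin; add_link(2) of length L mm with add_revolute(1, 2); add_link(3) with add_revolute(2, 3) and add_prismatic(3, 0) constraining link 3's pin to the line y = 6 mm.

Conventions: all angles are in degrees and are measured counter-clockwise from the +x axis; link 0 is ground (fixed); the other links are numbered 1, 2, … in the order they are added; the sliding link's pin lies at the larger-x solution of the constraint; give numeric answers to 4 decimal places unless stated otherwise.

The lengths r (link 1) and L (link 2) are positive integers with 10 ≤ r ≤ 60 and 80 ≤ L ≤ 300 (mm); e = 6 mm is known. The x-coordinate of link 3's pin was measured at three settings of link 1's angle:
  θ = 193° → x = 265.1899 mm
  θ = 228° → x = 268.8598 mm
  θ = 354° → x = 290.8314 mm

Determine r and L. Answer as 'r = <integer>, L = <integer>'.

constraint per measurement: (x − r cos θ)² + (r sin θ − e)² = L²
subtracting the θ₁ and θ₂ equations cancels the r² and L² terms:
r = (x₁² − x₂²) / (2[(x₁cos θ₁ + e sin θ₁) − (x₂cos θ₂ + e sin θ₂)]) = 12.9999 → r = 13
L² = (x₁ − r cos θ₁)² + (r sin θ₁ − e)² = 77283.9960 → L = 278.0000 → L = 278
check at θ₃=354°: x = 290.8314 (printed 290.8314) ✓

r = 13, L = 278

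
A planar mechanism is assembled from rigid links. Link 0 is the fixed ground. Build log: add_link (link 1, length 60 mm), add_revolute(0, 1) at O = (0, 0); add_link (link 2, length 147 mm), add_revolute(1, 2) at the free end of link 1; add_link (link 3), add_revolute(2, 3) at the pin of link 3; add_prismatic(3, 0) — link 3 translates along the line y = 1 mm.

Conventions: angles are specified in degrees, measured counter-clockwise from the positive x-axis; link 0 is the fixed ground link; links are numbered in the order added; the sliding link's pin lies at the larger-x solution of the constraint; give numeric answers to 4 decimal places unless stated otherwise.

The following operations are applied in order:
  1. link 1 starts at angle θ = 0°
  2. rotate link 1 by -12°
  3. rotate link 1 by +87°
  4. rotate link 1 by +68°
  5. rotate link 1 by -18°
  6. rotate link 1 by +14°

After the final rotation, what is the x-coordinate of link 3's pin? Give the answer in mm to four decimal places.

geometry: r = 60 mm, L = 147 mm, e = 1 mm; θ starts at 0°
rotate link 1 by -12°: θ ← 0° -12° = -12°
rotate link 1 by +87°: θ ← -12° +87° = 75°
rotate link 1 by +68°: θ ← 75° +68° = 143°
rotate link 1 by -18°: θ ← 143° -18° = 125°
rotate link 1 by +14°: θ ← 125° +14° = 139°
crank pin P = (r cos θ, r sin θ) = (-45.282575, 39.363542)
h = r sin θ − e = 39.363542 − 1 = 38.363542
x = r cos θ + √(L² − h²) = -45.282575 + 141.905739 = 96.623164

96.6232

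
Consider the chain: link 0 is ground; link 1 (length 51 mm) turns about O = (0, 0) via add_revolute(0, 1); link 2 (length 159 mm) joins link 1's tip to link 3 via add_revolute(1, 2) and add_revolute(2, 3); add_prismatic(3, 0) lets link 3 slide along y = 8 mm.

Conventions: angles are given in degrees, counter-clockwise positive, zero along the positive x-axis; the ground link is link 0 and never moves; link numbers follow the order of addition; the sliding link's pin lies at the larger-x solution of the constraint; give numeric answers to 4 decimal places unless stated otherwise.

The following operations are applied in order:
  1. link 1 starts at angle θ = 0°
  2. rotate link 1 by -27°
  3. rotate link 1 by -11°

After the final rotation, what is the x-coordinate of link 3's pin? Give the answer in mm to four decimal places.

geometry: r = 51 mm, L = 159 mm, e = 8 mm; θ starts at 0°
rotate link 1 by -27°: θ ← 0° -27° = -27°
rotate link 1 by -11°: θ ← -27° -11° = -38°
crank pin P = (r cos θ, r sin θ) = (40.188548, -31.398735)
h = r sin θ − e = -31.398735 − 8 = -39.398735
x = r cos θ + √(L² − h²) = 40.188548 + 154.041357 = 194.229905

194.2299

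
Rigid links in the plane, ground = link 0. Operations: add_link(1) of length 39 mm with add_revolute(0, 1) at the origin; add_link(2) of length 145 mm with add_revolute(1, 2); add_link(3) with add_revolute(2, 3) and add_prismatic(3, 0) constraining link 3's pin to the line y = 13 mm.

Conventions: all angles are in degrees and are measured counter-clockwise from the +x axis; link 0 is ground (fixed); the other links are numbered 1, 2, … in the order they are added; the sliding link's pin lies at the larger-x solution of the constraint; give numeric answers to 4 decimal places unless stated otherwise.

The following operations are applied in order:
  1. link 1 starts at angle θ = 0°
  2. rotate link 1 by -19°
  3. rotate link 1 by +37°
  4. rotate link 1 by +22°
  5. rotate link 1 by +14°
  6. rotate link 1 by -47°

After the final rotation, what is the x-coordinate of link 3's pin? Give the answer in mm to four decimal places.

geometry: r = 39 mm, L = 145 mm, e = 13 mm; θ starts at 0°
rotate link 1 by -19°: θ ← 0° -19° = -19°
rotate link 1 by +37°: θ ← -19° +37° = 18°
rotate link 1 by +22°: θ ← 18° +22° = 40°
rotate link 1 by +14°: θ ← 40° +14° = 54°
rotate link 1 by -47°: θ ← 54° -47° = 7°
crank pin P = (r cos θ, r sin θ) = (38.709300, 4.752904)
h = r sin θ − e = 4.752904 − 13 = -8.247096
x = r cos θ + √(L² − h²) = 38.709300 + 144.765277 = 183.474577

183.4746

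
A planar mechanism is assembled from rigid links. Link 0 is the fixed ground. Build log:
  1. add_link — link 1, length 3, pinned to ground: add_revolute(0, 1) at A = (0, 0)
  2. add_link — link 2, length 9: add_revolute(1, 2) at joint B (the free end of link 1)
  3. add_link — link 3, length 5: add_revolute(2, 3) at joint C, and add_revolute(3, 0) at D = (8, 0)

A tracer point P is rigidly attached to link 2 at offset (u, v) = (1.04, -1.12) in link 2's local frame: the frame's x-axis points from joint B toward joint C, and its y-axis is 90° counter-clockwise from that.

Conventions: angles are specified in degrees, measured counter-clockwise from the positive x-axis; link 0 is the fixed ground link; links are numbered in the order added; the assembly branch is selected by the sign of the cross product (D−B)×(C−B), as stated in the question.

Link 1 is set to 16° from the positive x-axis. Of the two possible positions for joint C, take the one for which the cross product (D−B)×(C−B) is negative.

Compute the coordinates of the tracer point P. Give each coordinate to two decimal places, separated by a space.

A=(0,0), D=(8.00,0)
B = A + 3.00·(cos16°, sin16°) = (2.8838, 0.8269)
|BD| = 5.1826
circle(B,9.00) ∩ circle(D,5.00): a=7.9940, h=4.1347
  candidates: C₊=(11.4351,3.6332) cross=21.429; C₋=(10.1156,-4.5303) cross=-21.429
  branch - wants cross < 0 → take C=(10.1156,-4.5303) (cross=-21.429)
ex = (C−B)/|BC| = (0.8035,-0.5953); ey = (0.5953,0.8035)
P = B + 1.04·ex + -1.12·ey = (3.0528,-0.6921)

3.05 -0.69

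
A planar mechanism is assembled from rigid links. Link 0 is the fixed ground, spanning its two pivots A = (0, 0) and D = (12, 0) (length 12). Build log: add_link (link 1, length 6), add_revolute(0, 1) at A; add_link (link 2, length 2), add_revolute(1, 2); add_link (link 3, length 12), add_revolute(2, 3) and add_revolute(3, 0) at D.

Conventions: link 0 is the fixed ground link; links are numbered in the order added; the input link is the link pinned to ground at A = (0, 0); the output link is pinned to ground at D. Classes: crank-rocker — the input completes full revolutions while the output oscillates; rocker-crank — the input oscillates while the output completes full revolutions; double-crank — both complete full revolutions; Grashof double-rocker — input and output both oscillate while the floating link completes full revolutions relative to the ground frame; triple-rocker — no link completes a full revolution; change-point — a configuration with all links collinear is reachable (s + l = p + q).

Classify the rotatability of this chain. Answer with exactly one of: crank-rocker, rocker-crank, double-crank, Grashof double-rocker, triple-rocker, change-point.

lengths: ground=12, input=6, coupler=2, output=12
sorted: s=2 (shortest), l=12 (longest), p+q=18
s + l = 14 vs p + q = 18
s + l < p + q (Grashof) with shortest = coupler link → Grashof double-rocker

Grashof double-rocker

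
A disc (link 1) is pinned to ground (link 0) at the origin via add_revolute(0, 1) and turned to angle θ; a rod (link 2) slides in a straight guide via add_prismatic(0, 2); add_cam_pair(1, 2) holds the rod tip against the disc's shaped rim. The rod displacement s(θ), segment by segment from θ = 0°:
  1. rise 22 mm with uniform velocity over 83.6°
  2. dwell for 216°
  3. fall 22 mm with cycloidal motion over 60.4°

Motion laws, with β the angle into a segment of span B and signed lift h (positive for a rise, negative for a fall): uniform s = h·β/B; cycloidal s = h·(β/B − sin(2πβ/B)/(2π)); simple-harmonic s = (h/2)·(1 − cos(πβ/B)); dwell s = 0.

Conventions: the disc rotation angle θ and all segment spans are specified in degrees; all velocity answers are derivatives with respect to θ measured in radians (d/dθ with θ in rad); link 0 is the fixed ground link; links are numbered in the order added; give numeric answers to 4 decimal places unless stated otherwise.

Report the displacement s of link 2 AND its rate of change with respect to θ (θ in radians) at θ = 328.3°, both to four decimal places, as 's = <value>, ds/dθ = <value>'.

segment 1 (0° to 83.6°, uniform, h = 22) is passed completely: s = 0.0000 + (22) = 22.0000
segment 2 (83.6° to 299.6°, dwell): s unchanged at 22.0000
θ = 328.3° falls in segment 3 (299.6° to 360°, cycloidal, h = -22): β = 328.3 − 299.6 = 28.7°, B = 60.4°; Δs = -22·(0.4752 − sin(2π·0.4752)/(2π)) = -9.9095; s = 22.0000 − 9.9095 = 12.0905
velocity in seg [299.6°–360°] (cycloidal), θ in radians: β = 28.7° = 0.5009 rad, B = 60.4° = 1.0542 rad; ds/dθ = (h/B)(1 − cos(2πβ/B)) = ((-22)/1.0542)(1 − cos(2π·0.4752)) = -41.485096 mm/rad

s = 12.0905, ds/dθ = -41.4851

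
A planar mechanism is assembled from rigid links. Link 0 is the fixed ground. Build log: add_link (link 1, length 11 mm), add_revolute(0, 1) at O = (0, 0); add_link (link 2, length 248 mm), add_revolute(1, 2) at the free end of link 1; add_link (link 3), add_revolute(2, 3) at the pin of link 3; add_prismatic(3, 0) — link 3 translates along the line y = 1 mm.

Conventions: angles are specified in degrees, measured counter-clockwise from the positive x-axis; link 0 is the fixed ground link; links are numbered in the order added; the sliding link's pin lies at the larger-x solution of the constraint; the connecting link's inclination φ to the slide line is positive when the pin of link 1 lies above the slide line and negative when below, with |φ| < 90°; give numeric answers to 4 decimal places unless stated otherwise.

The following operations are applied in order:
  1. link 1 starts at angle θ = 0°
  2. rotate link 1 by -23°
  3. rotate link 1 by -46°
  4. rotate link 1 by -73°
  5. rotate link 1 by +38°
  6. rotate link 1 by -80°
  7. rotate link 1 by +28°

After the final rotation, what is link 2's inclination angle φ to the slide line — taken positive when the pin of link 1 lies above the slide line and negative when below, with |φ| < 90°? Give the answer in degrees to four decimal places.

geometry: r = 11 mm, L = 248 mm, e = 1 mm; θ starts at 0°
rotate link 1 by -23°: θ ← 0° -23° = -23°
rotate link 1 by -46°: θ ← -23° -46° = -69°
rotate link 1 by -73°: θ ← -69° -73° = -142°
rotate link 1 by +38°: θ ← -142° +38° = -104°
rotate link 1 by -80°: θ ← -104° -80° = -184°
rotate link 1 by +28°: θ ← -184° +28° = -156°
h = r sin θ − e = -4.474103 − 1 = -5.474103
sin φ = h / L = -5.474103 / 248 = -0.02207300
φ = arcsin(-0.02207300) = -1.264792°

-1.2648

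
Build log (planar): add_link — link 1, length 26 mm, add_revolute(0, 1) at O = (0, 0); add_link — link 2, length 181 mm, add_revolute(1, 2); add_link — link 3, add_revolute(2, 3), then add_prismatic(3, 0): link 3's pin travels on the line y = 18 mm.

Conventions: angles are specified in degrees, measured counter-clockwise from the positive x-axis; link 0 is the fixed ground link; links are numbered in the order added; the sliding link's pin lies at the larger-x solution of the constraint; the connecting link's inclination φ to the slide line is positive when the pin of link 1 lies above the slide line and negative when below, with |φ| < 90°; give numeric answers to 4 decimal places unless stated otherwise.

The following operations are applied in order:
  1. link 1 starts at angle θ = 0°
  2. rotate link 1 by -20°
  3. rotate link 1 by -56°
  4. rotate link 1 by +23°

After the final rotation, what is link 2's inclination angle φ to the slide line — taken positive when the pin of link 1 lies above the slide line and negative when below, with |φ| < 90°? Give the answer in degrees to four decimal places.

geometry: r = 26 mm, L = 181 mm, e = 18 mm; θ starts at 0°
rotate link 1 by -20°: θ ← 0° -20° = -20°
rotate link 1 by -56°: θ ← -20° -56° = -76°
rotate link 1 by +23°: θ ← -76° +23° = -53°
h = r sin θ − e = -20.764523 − 18 = -38.764523
sin φ = h / L = -38.764523 / 181 = -0.21416864
φ = arcsin(-0.21416864) = -12.366758°

-12.3668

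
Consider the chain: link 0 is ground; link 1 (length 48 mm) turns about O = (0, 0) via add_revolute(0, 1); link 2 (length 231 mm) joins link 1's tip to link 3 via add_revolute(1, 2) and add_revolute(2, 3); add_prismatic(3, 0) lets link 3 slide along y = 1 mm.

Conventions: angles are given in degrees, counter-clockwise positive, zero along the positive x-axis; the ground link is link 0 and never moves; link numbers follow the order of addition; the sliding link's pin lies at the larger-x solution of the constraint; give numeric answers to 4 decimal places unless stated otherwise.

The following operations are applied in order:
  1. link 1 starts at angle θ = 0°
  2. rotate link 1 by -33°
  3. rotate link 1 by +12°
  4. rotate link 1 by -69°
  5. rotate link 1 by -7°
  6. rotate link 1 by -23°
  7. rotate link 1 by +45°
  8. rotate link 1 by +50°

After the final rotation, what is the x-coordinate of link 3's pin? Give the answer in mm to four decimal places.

geometry: r = 48 mm, L = 231 mm, e = 1 mm; θ starts at 0°
rotate link 1 by -33°: θ ← 0° -33° = -33°
rotate link 1 by +12°: θ ← -33° +12° = -21°
rotate link 1 by -69°: θ ← -21° -69° = -90°
rotate link 1 by -7°: θ ← -90° -7° = -97°
rotate link 1 by -23°: θ ← -97° -23° = -120°
rotate link 1 by +45°: θ ← -120° +45° = -75°
rotate link 1 by +50°: θ ← -75° +50° = -25°
crank pin P = (r cos θ, r sin θ) = (43.502774, -20.285677)
h = r sin θ − e = -20.285677 − 1 = -21.285677
x = r cos θ + √(L² − h²) = 43.502774 + 230.017217 = 273.519990

273.5200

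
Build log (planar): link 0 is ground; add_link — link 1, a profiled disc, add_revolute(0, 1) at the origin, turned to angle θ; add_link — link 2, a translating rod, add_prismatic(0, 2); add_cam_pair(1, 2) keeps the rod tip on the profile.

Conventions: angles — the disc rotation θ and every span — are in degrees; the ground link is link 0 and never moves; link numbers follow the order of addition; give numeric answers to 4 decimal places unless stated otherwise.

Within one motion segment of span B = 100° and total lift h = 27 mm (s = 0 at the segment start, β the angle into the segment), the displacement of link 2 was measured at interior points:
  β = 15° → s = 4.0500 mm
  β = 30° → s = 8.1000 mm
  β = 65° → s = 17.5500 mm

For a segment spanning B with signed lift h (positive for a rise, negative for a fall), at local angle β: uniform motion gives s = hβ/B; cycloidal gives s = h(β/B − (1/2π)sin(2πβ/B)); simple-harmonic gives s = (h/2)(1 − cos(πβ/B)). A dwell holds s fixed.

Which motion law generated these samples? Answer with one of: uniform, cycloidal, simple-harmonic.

candidates at β/B = r: uniform s = h·r (linear in β); cycloidal s = h·(r − sin(2πr)/(2π)); simple-harmonic s = (h/2)(1 − cos(πr))
β=15°: printed 4.0500 | uniform 4.0500, cycloidal 0.5735, simple-harmonic 1.4714
β=30°: printed 8.1000 | uniform 8.1000, cycloidal 4.0131, simple-harmonic 5.5649
β=65°: printed 17.5500 | uniform 17.5500, cycloidal 21.0265, simple-harmonic 19.6289
only one law matches every sample → uniform

uniform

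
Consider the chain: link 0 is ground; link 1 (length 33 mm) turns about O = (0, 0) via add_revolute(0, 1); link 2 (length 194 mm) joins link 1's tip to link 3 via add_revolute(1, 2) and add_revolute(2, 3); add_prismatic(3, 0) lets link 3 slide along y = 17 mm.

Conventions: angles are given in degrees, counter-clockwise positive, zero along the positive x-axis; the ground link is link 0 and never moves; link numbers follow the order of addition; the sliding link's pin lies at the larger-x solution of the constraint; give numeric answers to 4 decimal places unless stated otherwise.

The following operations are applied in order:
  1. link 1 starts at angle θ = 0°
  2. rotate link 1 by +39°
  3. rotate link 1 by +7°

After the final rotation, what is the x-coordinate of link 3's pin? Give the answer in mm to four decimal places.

geometry: r = 33 mm, L = 194 mm, e = 17 mm; θ starts at 0°
rotate link 1 by +39°: θ ← 0° +39° = 39°
rotate link 1 by +7°: θ ← 39° +7° = 46°
crank pin P = (r cos θ, r sin θ) = (22.923726, 23.738213)
h = r sin θ − e = 23.738213 − 17 = 6.738213
x = r cos θ + √(L² − h²) = 22.923726 + 193.882945 = 216.806672

216.8067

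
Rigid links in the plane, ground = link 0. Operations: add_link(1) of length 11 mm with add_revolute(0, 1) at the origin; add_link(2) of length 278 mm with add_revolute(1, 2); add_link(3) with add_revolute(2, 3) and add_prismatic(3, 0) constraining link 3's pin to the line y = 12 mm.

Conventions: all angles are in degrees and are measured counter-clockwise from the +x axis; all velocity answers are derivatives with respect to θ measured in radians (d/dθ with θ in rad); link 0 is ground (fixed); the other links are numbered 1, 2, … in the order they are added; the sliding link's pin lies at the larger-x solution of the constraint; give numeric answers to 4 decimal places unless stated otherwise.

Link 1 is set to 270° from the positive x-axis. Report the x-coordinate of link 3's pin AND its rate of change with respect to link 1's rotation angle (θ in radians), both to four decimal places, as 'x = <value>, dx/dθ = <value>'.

geometry: r = 11 mm, L = 278 mm, e = 12 mm
crank pin P = (r cos θ, r sin θ) = (-0.000000, -11.000000)
h = r sin θ − e = -11.000000 − 12 = -23.000000
x = r cos θ + √(L² − h²) = -0.000000 + 277.046927 = 277.046927
dx/dθ = −r sin θ − h·r cos θ/√(L² − h²) (θ in radians; h = -23.000000) = 11.000000

x = 277.0469, dx/dθ = 11.0000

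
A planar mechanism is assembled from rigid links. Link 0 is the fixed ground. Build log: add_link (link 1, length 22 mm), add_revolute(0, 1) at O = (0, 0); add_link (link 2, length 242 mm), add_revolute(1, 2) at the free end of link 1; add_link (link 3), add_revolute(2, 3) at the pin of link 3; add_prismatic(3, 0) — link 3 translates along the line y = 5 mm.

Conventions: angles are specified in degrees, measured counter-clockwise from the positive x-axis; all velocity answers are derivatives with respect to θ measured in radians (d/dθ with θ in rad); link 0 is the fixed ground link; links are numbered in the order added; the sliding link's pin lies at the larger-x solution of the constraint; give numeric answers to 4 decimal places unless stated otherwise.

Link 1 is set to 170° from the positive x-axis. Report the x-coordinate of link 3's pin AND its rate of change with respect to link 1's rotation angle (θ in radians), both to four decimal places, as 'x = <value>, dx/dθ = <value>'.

geometry: r = 22 mm, L = 242 mm, e = 5 mm
crank pin P = (r cos θ, r sin θ) = (-21.665771, 3.820260)
h = r sin θ − e = 3.820260 − 5 = -1.179740
x = r cos θ + √(L² − h²) = -21.665771 + 241.997124 = 220.331354
dx/dθ = −r sin θ − h·r cos θ/√(L² − h²) (θ in radians; h = -1.179740) = -3.925881

x = 220.3314, dx/dθ = -3.9259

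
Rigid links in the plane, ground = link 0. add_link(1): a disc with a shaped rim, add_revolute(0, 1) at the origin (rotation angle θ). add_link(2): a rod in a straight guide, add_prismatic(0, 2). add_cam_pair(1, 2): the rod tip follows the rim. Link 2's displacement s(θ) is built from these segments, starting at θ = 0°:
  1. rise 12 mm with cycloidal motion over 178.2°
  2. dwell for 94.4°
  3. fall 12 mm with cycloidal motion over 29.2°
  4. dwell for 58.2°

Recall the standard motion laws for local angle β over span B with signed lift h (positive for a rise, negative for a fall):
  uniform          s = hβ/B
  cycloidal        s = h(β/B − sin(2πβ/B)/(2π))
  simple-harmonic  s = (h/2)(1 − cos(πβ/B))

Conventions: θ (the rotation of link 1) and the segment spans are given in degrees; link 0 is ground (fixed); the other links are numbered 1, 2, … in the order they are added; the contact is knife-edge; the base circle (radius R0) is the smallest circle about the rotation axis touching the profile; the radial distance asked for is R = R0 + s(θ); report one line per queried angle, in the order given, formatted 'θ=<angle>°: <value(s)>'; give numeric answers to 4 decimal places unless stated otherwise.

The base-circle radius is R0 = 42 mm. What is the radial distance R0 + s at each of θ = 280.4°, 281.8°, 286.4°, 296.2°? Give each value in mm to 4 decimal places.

segment 1 (0° to 178.2°, cycloidal, h = 12) is passed completely: s = 0.0000 + (12) = 12.0000
segment 2 (178.2° to 272.6°, dwell): s unchanged at 12.0000
θ = 280.4° falls in segment 3 (272.6° to 301.8°, cycloidal, h = -12): β = 280.4 − 272.6 = 7.8°, B = 29.2°; Δs = -12·(0.2671 − sin(2π·0.2671)/(2π)) = -1.3067; s = 12.0000 − 1.3067 = 10.6933
θ = 281.8° falls in segment 3 (272.6° to 301.8°, cycloidal, h = -12): β = 281.8 − 272.6 = 9.2°, B = 29.2°; Δs = -12·(0.3151 − sin(2π·0.3151)/(2π)) = -2.0284; s = 12.0000 − 2.0284 = 9.9716
θ = 286.4° falls in segment 3 (272.6° to 301.8°, cycloidal, h = -12): β = 286.4 − 272.6 = 13.8°, B = 29.2°; Δs = -12·(0.4726 − sin(2π·0.4726)/(2π)) = -5.3441; s = 12.0000 − 5.3441 = 6.6559
θ = 296.2° falls in segment 3 (272.6° to 301.8°, cycloidal, h = -12): β = 296.2 − 272.6 = 23.6°, B = 29.2°; Δs = -12·(0.8082 − sin(2π·0.8082)/(2π)) = -11.4821; s = 12.0000 − 11.4821 = 0.5179
θ=280.4°: R = R0 + s = 42 + 10.6933 = 52.6933
θ=281.8°: R = R0 + s = 42 + 9.9716 = 51.9716
θ=286.4°: R = R0 + s = 42 + 6.6559 = 48.6559
θ=296.2°: R = R0 + s = 42 + 0.5179 = 42.5179

θ=280.4°: 52.6933
θ=281.8°: 51.9716
θ=286.4°: 48.6559
θ=296.2°: 42.5179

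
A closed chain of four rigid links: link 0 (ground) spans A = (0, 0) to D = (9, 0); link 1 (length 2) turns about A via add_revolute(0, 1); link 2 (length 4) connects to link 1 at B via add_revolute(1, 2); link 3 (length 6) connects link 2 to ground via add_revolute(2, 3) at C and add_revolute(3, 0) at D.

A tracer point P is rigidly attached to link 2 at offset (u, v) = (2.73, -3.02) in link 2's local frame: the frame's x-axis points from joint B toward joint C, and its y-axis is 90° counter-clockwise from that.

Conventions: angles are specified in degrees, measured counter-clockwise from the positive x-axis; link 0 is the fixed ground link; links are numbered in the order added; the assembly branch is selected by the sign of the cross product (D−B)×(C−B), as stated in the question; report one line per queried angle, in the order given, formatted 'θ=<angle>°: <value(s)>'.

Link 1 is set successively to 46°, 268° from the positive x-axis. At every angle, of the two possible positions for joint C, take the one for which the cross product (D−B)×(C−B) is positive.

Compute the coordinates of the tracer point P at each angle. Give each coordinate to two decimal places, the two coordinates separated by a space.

A=(0,0), D=(9.00,0)
θ=46°: B = A + 2.00·(cos46°, sin46°) = (1.3893, 1.4387)
θ=46°: |BD| = 7.7455
θ=46°: circle(B,4.00) ∩ circle(D,6.00): a=2.5817, h=3.0553
θ=46°:   candidates: C₊=(4.4936,3.9613) cross=23.665; C₋=(3.3585,-2.0430) cross=-23.665
θ=46°:   branch + wants cross > 0 → take C=(4.4936,3.9613) (cross=23.665)
θ=46°: ex = (C−B)/|BC| = (0.7761,0.6307); ey = (-0.6307,0.7761)
θ=46°: P = B + 2.73·ex + -3.02·ey = (5.4126,0.8167)
θ=268°: B = A + 2.00·(cos268°, sin268°) = (-0.0698, -1.9988)
θ=268°: |BD| = 9.2874
θ=268°: circle(B,4.00) ∩ circle(D,6.00): a=3.5670, h=1.8101
θ=268°:   candidates: C₊=(3.0240,0.5366) cross=16.811; C₋=(3.8032,-2.9988) cross=-16.811
θ=268°:   branch + wants cross > 0 → take C=(3.0240,0.5366) (cross=16.811)
θ=268°: ex = (C−B)/|BC| = (0.7735,0.6338); ey = (-0.6338,0.7735)
θ=268°: P = B + 2.73·ex + -3.02·ey = (3.9560,-2.6042)

θ=46°: 5.41 0.82
θ=268°: 3.96 -2.60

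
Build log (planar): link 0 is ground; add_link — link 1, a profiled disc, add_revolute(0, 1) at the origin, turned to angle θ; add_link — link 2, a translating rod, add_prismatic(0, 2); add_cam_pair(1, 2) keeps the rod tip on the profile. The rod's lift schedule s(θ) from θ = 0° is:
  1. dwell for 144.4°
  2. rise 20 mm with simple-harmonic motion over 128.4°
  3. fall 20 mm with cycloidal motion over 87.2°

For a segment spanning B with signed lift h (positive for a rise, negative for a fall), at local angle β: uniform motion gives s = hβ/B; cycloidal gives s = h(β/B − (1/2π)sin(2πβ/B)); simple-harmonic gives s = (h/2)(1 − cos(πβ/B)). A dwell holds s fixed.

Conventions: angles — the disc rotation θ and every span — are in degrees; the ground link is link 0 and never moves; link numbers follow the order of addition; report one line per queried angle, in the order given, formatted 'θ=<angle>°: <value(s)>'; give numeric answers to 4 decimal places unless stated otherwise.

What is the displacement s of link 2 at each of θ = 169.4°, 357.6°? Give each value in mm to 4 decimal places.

seg 1 [0°–144.4°] dwell: s stays 0.0000
seg 2 [144.4°–272.8°] simple-harmonic, h=20: θ=169.4° here. β=25, B=128.4. 20/2·(1 − cos(π·0.1947)) = 1.8132 → s = 1.8132
seg 2 [144.4°–272.8°] simple-harmonic, h=20: full span → s += 20 → s = 20.0000
seg 3 [272.8°–360°] cycloidal, h=-20: θ=357.6° here. β=84.8, B=87.2. -20·(0.9725 − sin(2π·0.9725)/(2π)) = -19.9973 → s = 0.0027

θ=169.4°: 1.8132
θ=357.6°: 0.0027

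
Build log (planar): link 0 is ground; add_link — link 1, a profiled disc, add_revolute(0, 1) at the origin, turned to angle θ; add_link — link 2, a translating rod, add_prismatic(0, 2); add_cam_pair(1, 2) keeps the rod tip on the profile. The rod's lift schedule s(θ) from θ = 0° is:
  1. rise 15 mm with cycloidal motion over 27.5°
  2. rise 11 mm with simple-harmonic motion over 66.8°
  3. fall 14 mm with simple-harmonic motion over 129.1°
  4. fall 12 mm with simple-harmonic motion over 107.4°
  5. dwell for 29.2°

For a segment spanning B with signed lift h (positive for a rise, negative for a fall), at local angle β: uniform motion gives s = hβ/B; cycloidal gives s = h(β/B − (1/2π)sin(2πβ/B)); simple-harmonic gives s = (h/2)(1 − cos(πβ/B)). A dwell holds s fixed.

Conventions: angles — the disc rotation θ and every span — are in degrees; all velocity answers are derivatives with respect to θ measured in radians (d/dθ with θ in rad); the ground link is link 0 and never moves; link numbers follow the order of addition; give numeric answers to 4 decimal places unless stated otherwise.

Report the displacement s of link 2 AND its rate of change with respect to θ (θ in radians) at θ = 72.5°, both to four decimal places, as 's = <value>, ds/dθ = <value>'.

seg 1 [0°–27.5°] cycloidal, h=15: full span → s += 15 → s = 15.0000
seg 2 [27.5°–94.3°] simple-harmonic, h=11: θ=72.5° here. β=45, B=66.8. 11/2·(1 − cos(π·0.6737)) = 8.3539 → s = 23.3539
velocity in seg [27.5°–94.3°] (simple-harmonic), θ in radians: β = 45° = 0.7854 rad, B = 66.8° = 1.1659 rad; ds/dθ = (πh/(2B)) sin(πβ/B) = (π·11/(2·1.1659)) sin(π·0.6737) = 12.669097 mm/rad

s = 23.3539, ds/dθ = 12.6691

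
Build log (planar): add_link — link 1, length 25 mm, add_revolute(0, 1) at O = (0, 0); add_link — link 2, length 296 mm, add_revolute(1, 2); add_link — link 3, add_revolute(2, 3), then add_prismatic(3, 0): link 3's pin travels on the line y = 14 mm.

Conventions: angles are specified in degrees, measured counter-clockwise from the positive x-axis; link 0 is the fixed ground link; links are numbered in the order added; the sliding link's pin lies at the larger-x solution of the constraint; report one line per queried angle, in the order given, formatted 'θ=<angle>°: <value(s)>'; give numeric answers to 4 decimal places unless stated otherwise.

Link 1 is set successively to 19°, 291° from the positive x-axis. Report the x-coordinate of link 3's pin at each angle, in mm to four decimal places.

geometry: r = 25 mm, L = 296 mm, e = 14 mm
θ=19°: crank pin P = (r cos θ, r sin θ) = (23.637964, 8.139204)
θ=19°: h = r sin θ − e = 8.139204 − 14 = -5.860796
θ=19°: x = r cos θ + √(L² − h²) = 23.637964 + 295.941972 = 319.579937
θ=291°: crank pin P = (r cos θ, r sin θ) = (8.959199, -23.339511)
θ=291°: h = r sin θ − e = -23.339511 − 14 = -37.339511
θ=291°: x = r cos θ + √(L² − h²) = 8.959199 + 293.635422 = 302.594621

θ=19°: 319.5799
θ=291°: 302.5946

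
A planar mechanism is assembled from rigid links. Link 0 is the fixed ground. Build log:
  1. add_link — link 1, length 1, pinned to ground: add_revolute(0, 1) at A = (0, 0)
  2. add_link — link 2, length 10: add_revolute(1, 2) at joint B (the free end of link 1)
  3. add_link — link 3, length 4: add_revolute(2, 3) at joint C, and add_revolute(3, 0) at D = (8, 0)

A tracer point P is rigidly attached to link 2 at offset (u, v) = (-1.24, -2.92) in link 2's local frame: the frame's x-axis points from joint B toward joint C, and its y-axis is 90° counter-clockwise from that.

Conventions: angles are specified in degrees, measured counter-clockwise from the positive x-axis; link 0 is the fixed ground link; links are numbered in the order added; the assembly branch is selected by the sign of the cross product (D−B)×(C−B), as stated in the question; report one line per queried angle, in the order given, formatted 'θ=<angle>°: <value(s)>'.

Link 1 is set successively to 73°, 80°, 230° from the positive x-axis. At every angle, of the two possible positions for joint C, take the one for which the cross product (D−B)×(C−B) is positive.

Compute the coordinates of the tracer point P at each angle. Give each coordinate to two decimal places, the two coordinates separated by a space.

A=(0,0), D=(8.00,0)
θ=73°: B = A + 1.00·(cos73°, sin73°) = (0.2924, 0.9563)
θ=73°: |BD| = 7.7667
θ=73°: circle(B,10.00) ∩ circle(D,4.00): a=9.2910, h=3.6982
θ=73°:   candidates: C₊=(9.9681,3.4823) cross=28.723; C₋=(9.0574,-3.8577) cross=-28.723
θ=73°:   branch + wants cross > 0 → take C=(9.9681,3.4823) (cross=28.723)
θ=73°: ex = (C−B)/|BC| = (0.9676,0.2526); ey = (-0.2526,0.9676)
θ=73°: P = B + -1.24·ex + -2.92·ey = (-0.1698,-2.1822)
θ=80°: B = A + 1.00·(cos80°, sin80°) = (0.1736, 0.9848)
θ=80°: |BD| = 7.8881
θ=80°: circle(B,10.00) ∩ circle(D,4.00): a=9.2685, h=3.7542
θ=80°:   candidates: C₊=(9.8384,3.5525) cross=29.614; C₋=(8.9010,-3.8972) cross=-29.614
θ=80°:   branch + wants cross > 0 → take C=(9.8384,3.5525) (cross=29.614)
θ=80°: ex = (C−B)/|BC| = (0.9665,0.2568); ey = (-0.2568,0.9665)
θ=80°: P = B + -1.24·ex + -2.92·ey = (-0.2750,-2.1557)
θ=230°: B = A + 1.00·(cos230°, sin230°) = (-0.6428, -0.7660)
θ=230°: |BD| = 8.6767
θ=230°: circle(B,10.00) ∩ circle(D,4.00): a=9.1789, h=3.9683
θ=230°:   candidates: C₊=(8.1499,3.9972) cross=34.432; C₋=(8.8506,-3.9085) cross=-34.432
θ=230°:   branch + wants cross > 0 → take C=(8.1499,3.9972) (cross=34.432)
θ=230°: ex = (C−B)/|BC| = (0.8793,0.4763); ey = (-0.4763,0.8793)
θ=230°: P = B + -1.24·ex + -2.92·ey = (-0.3422,-3.9242)

θ=73°: -0.17 -2.18
θ=80°: -0.28 -2.16
θ=230°: -0.34 -3.92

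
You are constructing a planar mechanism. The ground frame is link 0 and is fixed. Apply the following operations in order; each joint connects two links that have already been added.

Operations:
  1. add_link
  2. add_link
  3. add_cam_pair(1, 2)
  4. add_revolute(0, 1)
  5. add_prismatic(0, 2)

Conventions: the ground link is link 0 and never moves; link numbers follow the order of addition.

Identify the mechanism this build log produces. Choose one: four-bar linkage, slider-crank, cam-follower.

links: 3 (incl. ground); joints: 1 revolute, 1 prismatic, 1 higher (cam) pair, forming one closed loop
3 links, revolute + prismatic + higher pair in one loop → cam-follower

cam-follower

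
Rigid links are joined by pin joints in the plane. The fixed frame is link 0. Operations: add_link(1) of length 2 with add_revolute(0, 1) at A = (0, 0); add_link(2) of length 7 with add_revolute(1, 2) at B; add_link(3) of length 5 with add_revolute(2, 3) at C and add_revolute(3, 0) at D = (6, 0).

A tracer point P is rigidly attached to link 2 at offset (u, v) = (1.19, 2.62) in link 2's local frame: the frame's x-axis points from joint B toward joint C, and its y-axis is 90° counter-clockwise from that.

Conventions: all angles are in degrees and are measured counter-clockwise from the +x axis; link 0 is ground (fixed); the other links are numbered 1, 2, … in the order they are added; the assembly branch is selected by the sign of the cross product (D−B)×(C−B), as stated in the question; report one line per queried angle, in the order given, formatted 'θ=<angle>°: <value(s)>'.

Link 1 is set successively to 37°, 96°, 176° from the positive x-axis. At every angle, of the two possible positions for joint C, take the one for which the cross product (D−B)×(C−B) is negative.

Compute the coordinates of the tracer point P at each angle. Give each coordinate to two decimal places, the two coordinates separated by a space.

A=(0,0), D=(6.00,0)
θ=37°: B = A + 2.00·(cos37°, sin37°) = (1.5973, 1.2036)
θ=37°: |BD| = 4.5643
θ=37°: circle(B,7.00) ∩ circle(D,5.00): a=4.9113, h=4.9879
θ=37°:   candidates: C₊=(7.6500,4.7199) cross=22.766; C₋=(5.0193,-4.9029) cross=-22.766
θ=37°:   branch - wants cross < 0 → take C=(5.0193,-4.9029) (cross=-22.766)
θ=37°: ex = (C−B)/|BC| = (0.4889,-0.8724); ey = (0.8724,0.4889)
θ=37°: P = B + 1.19·ex + 2.62·ey = (4.4646,1.4463)
θ=96°: B = A + 2.00·(cos96°, sin96°) = (-0.2091, 1.9890)
θ=96°: |BD| = 6.5199
θ=96°: circle(B,7.00) ∩ circle(D,5.00): a=5.1005, h=4.7943
θ=96°:   candidates: C₊=(6.1109,4.9988) cross=31.258; C₋=(3.1856,-4.1327) cross=-31.258
θ=96°:   branch - wants cross < 0 → take C=(3.1856,-4.1327) (cross=-31.258)
θ=96°: ex = (C−B)/|BC| = (0.4850,-0.8745); ey = (0.8745,0.4850)
θ=96°: P = B + 1.19·ex + 2.62·ey = (2.6593,2.2189)
θ=176°: B = A + 2.00·(cos176°, sin176°) = (-1.9951, 0.1395)
θ=176°: |BD| = 7.9963
θ=176°: circle(B,7.00) ∩ circle(D,5.00): a=5.4989, h=4.3316
θ=176°:   candidates: C₊=(3.5785,4.3745) cross=34.637; C₋=(3.4273,-4.2873) cross=-34.637
θ=176°:   branch - wants cross < 0 → take C=(3.4273,-4.2873) (cross=-34.637)
θ=176°: ex = (C−B)/|BC| = (0.7746,-0.6324); ey = (0.6324,0.7746)
θ=176°: P = B + 1.19·ex + 2.62·ey = (0.5836,1.4165)

θ=37°: 4.46 1.45
θ=96°: 2.66 2.22
θ=176°: 0.58 1.42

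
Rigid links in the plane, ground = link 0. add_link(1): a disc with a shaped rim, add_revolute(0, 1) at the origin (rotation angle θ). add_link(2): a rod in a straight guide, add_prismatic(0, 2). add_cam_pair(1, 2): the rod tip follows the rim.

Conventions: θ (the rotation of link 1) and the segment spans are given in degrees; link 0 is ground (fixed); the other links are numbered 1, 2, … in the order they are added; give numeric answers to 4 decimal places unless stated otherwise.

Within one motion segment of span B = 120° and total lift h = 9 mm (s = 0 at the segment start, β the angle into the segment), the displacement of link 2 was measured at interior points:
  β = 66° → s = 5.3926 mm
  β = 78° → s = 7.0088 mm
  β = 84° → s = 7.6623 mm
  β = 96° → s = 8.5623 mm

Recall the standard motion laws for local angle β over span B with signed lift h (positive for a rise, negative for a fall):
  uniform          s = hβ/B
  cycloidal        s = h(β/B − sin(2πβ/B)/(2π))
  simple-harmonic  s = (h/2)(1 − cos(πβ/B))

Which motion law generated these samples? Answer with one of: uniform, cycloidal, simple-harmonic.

candidates at β/B = r: uniform s = h·r (linear in β); cycloidal s = h·(r − sin(2πr)/(2π)); simple-harmonic s = (h/2)(1 − cos(πr))
β=66°: printed 5.3926 | uniform 4.9500, cycloidal 5.3926, simple-harmonic 5.2040
β=78°: printed 7.0088 | uniform 5.8500, cycloidal 7.0088, simple-harmonic 6.5430
β=84°: printed 7.6623 | uniform 6.3000, cycloidal 7.6623, simple-harmonic 7.1450
β=96°: printed 8.5623 | uniform 7.2000, cycloidal 8.5623, simple-harmonic 8.1406
only one law matches every sample → cycloidal

cycloidal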